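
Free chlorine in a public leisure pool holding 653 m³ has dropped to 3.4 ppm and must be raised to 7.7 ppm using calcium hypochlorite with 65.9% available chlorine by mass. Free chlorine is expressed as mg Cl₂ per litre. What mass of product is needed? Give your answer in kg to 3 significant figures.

4.26 kg

Volume: 653 m³ = 653,000 L.
Chlorine deficit: 7.7 − 3.4 = 4.3 ppm = 4.3 mg/L as Cl₂.
Cl₂ equivalent needed: 4.3 mg/L × 653,000 L = 2,808,000 mg = 2808 g.
Product at 65.9% available chlorine: 2808 / 0.659 = 4261 g.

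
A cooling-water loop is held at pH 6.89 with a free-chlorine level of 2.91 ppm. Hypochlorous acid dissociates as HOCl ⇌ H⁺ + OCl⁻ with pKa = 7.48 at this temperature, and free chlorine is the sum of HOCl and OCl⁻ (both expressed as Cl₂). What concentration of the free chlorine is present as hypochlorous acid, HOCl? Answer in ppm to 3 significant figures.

2.31 ppm

[OCl⁻]/[HOCl] = 10^(pH − pKa) = 10^(6.89 − 7.48) = 10^-0.59 = 0.257.
Fraction as HOCl = 1 / (1 + 0.257) = 0.7955.
HOCl = 0.7955 × 2.91 ppm = 2.315 ppm.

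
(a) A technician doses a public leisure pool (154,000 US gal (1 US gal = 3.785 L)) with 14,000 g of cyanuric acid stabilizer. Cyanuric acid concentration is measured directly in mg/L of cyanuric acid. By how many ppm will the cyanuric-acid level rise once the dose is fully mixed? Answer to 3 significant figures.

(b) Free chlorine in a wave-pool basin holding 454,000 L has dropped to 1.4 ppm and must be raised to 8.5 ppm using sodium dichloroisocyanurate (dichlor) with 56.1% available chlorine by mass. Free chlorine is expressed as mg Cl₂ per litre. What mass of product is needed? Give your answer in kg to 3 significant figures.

(a) Volume: 154,000 US gal × 3.785 L/gal = 582,890 L.
(a) Rise: 14,000 g / 582,890 L × 1000 = 24.02 mg/L.

(b) Chlorine deficit: 8.5 − 1.4 = 7.1 ppm = 7.1 mg/L as Cl₂.
(b) Cl₂ equivalent needed: 7.1 mg/L × 454,000 L = 3,223,000 mg = 3223 g.
(b) Product at 56.1% available chlorine: 3223 / 0.561 = 5746 g.

(a) 24.0 ppm; (b) 5.75 kg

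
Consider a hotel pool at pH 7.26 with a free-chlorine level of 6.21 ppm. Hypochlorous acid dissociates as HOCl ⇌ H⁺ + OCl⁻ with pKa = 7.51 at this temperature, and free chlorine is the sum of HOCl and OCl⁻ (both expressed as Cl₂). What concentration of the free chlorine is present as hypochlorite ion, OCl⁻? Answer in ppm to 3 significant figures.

2.24 ppm

[OCl⁻]/[HOCl] = 10^(pH − pKa) = 10^(7.26 − 7.51) = 10^-0.25 = 0.5623.
Fraction as HOCl = 1 / (1 + 0.5623) = 0.6401.
OCl⁻ = (1 − 0.6401) × 6.21 ppm = 2.235 ppm.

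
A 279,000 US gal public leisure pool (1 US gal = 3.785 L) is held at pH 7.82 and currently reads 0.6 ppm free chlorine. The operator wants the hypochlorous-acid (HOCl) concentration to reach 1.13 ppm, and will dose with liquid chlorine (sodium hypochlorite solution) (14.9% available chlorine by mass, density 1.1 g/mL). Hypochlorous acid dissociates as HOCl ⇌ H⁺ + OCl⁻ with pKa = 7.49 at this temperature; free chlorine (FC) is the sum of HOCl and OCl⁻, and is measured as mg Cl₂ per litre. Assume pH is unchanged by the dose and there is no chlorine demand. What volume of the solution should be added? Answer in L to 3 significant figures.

Volume: 279,000 US gal × 3.785 L/gal = 1,056,015 L.
[OCl⁻]/[HOCl] = 10^(pH − pKa) = 10^(7.82 − 7.49) = 2.138; fraction as HOCl = 1/(1 + 2.138) = 0.3187.
Free chlorine required for 1.13 ppm HOCl: 1.13 / 0.3187 = 3.546 ppm.
FC to add: 3.546 − 0.6 = 2.946 mg/L as Cl₂.
Cl₂ equivalent: 2.946 mg/L × 1,056,015 L = 3111 g.
Product at 14.9% available Cl: 3111 / 0.149 = 20,880 g.
Volume: 20,880 g ÷ 1.1 g/mL = 18,980 mL.

19.0 L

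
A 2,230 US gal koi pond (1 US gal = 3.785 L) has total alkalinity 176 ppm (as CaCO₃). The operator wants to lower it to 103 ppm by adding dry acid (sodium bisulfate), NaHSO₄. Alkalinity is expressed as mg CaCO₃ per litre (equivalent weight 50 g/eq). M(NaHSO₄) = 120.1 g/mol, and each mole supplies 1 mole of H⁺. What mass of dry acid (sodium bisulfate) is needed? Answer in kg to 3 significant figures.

1.48 kg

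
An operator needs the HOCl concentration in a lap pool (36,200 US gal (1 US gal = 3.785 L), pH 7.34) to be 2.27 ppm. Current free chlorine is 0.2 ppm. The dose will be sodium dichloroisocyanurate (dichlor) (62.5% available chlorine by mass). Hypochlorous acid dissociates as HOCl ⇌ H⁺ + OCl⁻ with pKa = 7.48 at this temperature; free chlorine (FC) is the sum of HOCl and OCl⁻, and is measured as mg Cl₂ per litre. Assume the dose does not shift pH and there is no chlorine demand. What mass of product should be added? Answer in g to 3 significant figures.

814 g

Volume: 36,200 US gal × 3.785 L/gal = 137,017 L.
[OCl⁻]/[HOCl] = 10^(pH − pKa) = 10^(7.34 − 7.48) = 0.7244; fraction as HOCl = 1/(1 + 0.7244) = 0.5799.
Free chlorine required for 2.27 ppm HOCl: 2.27 / 0.5799 = 3.914 ppm.
FC to add: 3.914 − 0.2 = 3.714 mg/L as Cl₂.
Cl₂ equivalent: 3.714 mg/L × 137,017 L = 508.9 g.
Product at 62.5% available Cl: 508.9 / 0.625 = 814.3 g.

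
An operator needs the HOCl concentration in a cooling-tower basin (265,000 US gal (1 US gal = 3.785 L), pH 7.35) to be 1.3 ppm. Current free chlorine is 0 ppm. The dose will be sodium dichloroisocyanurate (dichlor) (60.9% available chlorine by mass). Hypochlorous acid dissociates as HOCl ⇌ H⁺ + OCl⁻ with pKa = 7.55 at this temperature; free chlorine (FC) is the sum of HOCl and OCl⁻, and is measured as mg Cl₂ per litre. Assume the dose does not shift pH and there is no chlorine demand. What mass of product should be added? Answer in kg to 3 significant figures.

3.49 kg

Volume: 265,000 US gal × 3.785 L/gal = 1,003,025 L.
[OCl⁻]/[HOCl] = 10^(pH − pKa) = 10^(7.35 − 7.55) = 0.631; fraction as HOCl = 1/(1 + 0.631) = 0.6131.
Free chlorine required for 1.3 ppm HOCl: 1.3 / 0.6131 = 2.12 ppm.
FC to add: 2.12 − 0 = 2.12 mg/L as Cl₂.
Cl₂ equivalent: 2.12 mg/L × 1,003,025 L = 2127 g.
Product at 60.9% available Cl: 2127 / 0.609 = 3492 g.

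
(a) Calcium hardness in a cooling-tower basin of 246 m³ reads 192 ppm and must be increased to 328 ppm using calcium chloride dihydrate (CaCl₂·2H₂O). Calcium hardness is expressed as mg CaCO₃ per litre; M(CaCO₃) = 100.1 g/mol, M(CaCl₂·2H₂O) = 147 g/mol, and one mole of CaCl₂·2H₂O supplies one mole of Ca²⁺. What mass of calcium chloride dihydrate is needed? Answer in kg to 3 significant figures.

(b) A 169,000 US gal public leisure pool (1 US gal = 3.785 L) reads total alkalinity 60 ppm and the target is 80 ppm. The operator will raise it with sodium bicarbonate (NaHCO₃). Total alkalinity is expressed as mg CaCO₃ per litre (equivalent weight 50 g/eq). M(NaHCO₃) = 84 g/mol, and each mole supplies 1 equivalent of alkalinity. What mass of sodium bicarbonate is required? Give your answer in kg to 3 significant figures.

(a) 49.1 kg; (b) 21.5 kg

(a) Volume: 246 m³ = 246,000 L.
(a) Hardness to add: (328 − 192) = 136 mg/L as CaCO₃ × 246,000 L = 33,460 g as CaCO₃.
(a) Moles of Ca²⁺ (1 mol Ca²⁺ ≡ 1 mol CaCO₃): 33,460 / 100.1 g/mol = 334.2 mol.
(a) Mass of CaCl₂·2H₂O: 334.2 × 147 = 49,130 g.

(b) Volume: 169,000 US gal × 3.785 L/gal = 639,665 L.
(b) Alkalinity to add: (80 − 60) = 20 mg/L as CaCO₃ × 639,665 L = 12,790 g as CaCO₃.
(b) Equivalents: 12,790 g ÷ 50 g/eq = 255.9 eq.
(b) NaHCO₃ supplies 1 eq per mole → 255.9 mol.
(b) Mass: 255.9 mol × 84 g/mol = 21,490 g.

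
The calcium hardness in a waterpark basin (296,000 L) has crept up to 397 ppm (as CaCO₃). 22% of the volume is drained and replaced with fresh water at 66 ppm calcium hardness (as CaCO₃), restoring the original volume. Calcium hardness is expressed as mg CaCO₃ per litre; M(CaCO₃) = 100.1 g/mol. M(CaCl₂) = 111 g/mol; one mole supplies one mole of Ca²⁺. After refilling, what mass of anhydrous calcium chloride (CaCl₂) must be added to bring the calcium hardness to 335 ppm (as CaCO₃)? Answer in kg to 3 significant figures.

After draining 22% and refilling: 397 × 0.78 + 66 × 0.22 = 324.18 ppm.
Deficit to target: 335 − 324.18 = 10.82 mg/L.
As CaCO₃: 10.82 mg/L × 296,000 L = 3203 g; ÷ 100.1 = 32 mol Ca²⁺.
Mass: 32 × 111 = 3551 g.

3.55 kg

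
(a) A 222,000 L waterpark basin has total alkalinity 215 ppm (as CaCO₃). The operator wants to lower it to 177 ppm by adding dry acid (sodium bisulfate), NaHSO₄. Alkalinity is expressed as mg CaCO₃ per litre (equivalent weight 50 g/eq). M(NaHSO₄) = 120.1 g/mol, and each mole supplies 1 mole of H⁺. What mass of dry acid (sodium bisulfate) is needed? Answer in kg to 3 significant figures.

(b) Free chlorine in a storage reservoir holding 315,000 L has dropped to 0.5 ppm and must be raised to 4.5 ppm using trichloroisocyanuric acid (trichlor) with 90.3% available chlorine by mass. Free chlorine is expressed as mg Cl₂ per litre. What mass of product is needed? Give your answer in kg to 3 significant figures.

(a) 20.3 kg; (b) 1.40 kg

(a) Alkalinity to neutralize: (215 − 177) = 38 mg/L as CaCO₃ × 222,000 L = 8436 g as CaCO₃.
(a) Equivalents of H⁺ required: 8436 ÷ 50 g/eq = 168.7 eq = 168.7 mol NaHSO₄.
(a) Mass of NaHSO₄: 168.7 × 120.1 = 20,260 g.

(b) Chlorine deficit: 4.5 − 0.5 = 4 ppm = 4 mg/L as Cl₂.
(b) Cl₂ equivalent needed: 4 mg/L × 315,000 L = 1,260,000 mg = 1260 g.
(b) Product at 90.3% available chlorine: 1260 / 0.903 = 1395 g.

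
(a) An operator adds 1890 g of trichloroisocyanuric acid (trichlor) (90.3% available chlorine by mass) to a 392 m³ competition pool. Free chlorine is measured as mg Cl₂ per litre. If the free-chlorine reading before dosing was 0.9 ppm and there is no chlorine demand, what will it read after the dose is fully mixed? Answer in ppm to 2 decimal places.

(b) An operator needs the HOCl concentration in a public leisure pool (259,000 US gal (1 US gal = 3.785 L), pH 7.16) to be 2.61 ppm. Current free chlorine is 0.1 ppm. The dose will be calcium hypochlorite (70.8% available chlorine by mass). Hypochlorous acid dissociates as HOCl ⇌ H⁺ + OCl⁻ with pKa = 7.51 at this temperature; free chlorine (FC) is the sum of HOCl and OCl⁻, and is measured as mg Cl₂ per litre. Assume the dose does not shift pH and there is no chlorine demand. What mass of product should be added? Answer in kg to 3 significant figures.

(a) 5.25 ppm; (b) 5.09 kg

(a) Volume: 392 m³ = 392,000 L.
(a) Available chlorine delivered: 1890 g × 0.903 = 1707 g as Cl₂.
(a) Concentration rise: 1707 g / 392,000 L = 4.354 mg/L = 4.35 ppm.
(a) Final FC: 0.9 + 4.35 = 5.25 ppm.

(b) Volume: 259,000 US gal × 3.785 L/gal = 980,315 L.
(b) [OCl⁻]/[HOCl] = 10^(pH − pKa) = 10^(7.16 − 7.51) = 0.4467; fraction as HOCl = 1/(1 + 0.4467) = 0.6912.
(b) Free chlorine required for 2.61 ppm HOCl: 2.61 / 0.6912 = 3.776 ppm.
(b) FC to add: 3.776 − 0.1 = 3.676 mg/L as Cl₂.
(b) Cl₂ equivalent: 3.676 mg/L × 980,315 L = 3603 g.
(b) Product at 70.8% available Cl: 3603 / 0.708 = 5090 g.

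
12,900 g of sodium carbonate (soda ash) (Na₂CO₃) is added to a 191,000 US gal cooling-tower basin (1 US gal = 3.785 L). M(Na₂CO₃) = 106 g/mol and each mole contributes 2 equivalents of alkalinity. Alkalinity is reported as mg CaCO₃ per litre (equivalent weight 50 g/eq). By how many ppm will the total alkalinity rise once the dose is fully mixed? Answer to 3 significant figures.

Volume: 191,000 US gal × 3.785 L/gal = 722,935 L.
Moles of Na₂CO₃: 12,900 g ÷ 106 g/mol = 121.7 mol → 243.4 eq of alkalinity.
As CaCO₃: 243.4 eq × 50 g/eq = 12,170 g.
Rise: 12,170 g / 722,935 L × 1000 = 16.83 mg/L.

16.8 ppm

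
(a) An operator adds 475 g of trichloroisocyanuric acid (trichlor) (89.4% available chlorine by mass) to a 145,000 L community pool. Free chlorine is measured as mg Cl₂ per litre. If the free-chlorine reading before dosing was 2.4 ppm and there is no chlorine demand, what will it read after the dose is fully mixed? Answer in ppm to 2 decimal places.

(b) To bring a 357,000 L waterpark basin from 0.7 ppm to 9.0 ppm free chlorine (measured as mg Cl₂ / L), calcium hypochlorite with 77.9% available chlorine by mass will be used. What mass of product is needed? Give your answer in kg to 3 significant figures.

(a) 5.33 ppm; (b) 3.80 kg

(a) Available chlorine delivered: 475 g × 0.894 = 424.7 g as Cl₂.
(a) Concentration rise: 424.7 g / 145,000 L = 2.929 mg/L = 2.93 ppm.
(a) Final FC: 2.4 + 2.93 = 5.33 ppm.

(b) Chlorine deficit: 9.0 − 0.7 = 8.3 ppm = 8.3 mg/L as Cl₂.
(b) Cl₂ equivalent needed: 8.3 mg/L × 357,000 L = 2,963,000 mg = 2963 g.
(b) Product at 77.9% available chlorine: 2963 / 0.779 = 3804 g.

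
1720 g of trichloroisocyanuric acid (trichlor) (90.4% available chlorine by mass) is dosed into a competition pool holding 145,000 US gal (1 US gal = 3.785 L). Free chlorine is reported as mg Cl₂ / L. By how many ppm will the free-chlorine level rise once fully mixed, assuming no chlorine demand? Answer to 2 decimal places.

2.83 ppm

Volume: 145,000 US gal × 3.785 L/gal = 548,825 L.
Available chlorine delivered: 1720 g × 0.904 = 1555 g as Cl₂.
Concentration rise: 1555 g / 548,825 L = 2.833 mg/L = 2.83 ppm.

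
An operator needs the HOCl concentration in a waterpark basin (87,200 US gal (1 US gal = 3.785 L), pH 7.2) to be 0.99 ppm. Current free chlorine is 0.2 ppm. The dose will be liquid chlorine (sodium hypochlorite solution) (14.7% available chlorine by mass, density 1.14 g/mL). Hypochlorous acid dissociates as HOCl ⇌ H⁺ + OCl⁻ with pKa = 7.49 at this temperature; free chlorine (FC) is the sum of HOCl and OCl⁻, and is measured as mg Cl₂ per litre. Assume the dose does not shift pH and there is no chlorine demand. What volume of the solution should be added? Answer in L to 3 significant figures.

Volume: 87,200 US gal × 3.785 L/gal = 330,052 L.
[OCl⁻]/[HOCl] = 10^(pH − pKa) = 10^(7.2 − 7.49) = 0.5129; fraction as HOCl = 1/(1 + 0.5129) = 0.661.
Free chlorine required for 0.99 ppm HOCl: 0.99 / 0.661 = 1.498 ppm.
FC to add: 1.498 − 0.2 = 1.298 mg/L as Cl₂.
Cl₂ equivalent: 1.298 mg/L × 330,052 L = 428.3 g.
Product at 14.7% available Cl: 428.3 / 0.147 = 2914 g.
Volume: 2914 g ÷ 1.14 g/mL = 2556 mL.

2.56 L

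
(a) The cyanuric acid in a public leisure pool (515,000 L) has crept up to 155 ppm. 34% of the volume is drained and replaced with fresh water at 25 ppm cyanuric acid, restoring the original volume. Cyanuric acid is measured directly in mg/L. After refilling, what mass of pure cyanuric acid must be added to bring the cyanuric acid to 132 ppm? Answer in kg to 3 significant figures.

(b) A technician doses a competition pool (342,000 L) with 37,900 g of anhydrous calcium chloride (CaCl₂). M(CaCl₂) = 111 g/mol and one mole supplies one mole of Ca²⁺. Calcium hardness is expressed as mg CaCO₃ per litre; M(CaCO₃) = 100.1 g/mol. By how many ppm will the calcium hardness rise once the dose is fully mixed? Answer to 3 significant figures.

(a) 10.9 kg; (b) 99.9 ppm

(a) After draining 34% and refilling: 155 × 0.66 + 25 × 0.34 = 110.8 ppm.
(a) Deficit to target: 132 − 110.8 = 21.2 mg/L.
(a) Mass: 21.2 mg/L × 515,000 L = 10,920 g cyanuric acid.

(b) Moles of Ca²⁺: 37,900 g ÷ 111 g/mol = 341.4 mol.
(b) As CaCO₃: 341.4 mol × 100.1 g/mol = 34,180 g.
(b) Rise: 34,180 g / 342,000 L × 1000 = 99.94 mg/L.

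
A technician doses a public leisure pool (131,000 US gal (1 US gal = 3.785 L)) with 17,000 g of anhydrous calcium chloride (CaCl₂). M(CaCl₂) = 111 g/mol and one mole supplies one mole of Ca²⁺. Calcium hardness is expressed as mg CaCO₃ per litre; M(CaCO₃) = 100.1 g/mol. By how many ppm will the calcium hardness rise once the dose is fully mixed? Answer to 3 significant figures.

30.9 ppm

Volume: 131,000 US gal × 3.785 L/gal = 495,835 L.
Moles of Ca²⁺: 17,000 g ÷ 111 g/mol = 153.2 mol.
As CaCO₃: 153.2 mol × 100.1 g/mol = 15,330 g.
Rise: 15,330 g / 495,835 L × 1000 = 30.92 mg/L.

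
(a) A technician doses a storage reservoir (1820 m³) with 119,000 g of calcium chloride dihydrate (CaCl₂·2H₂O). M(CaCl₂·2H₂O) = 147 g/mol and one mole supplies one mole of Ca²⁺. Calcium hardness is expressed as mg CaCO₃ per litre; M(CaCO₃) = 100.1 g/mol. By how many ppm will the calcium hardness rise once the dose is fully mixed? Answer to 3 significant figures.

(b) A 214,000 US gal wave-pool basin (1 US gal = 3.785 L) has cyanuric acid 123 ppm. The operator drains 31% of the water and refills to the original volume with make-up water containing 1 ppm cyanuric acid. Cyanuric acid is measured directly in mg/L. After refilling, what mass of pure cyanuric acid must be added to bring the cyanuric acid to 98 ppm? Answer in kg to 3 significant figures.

(a) 44.5 ppm; (b) 10.4 kg

(a) Volume: 1820 m³ = 1,820,000 L.
(a) Moles of Ca²⁺: 119,000 g ÷ 147 g/mol = 809.5 mol.
(a) As CaCO₃: 809.5 mol × 100.1 g/mol = 81,030 g.
(a) Rise: 81,030 g / 1,820,000 L × 1000 = 44.52 mg/L.

(b) Volume: 214,000 US gal × 3.785 L/gal = 809,990 L.
(b) After draining 31% and refilling: 123 × 0.69 + 1 × 0.31 = 85.18 ppm.
(b) Deficit to target: 98 − 85.18 = 12.82 mg/L.
(b) Mass: 12.82 mg/L × 809,990 L = 10,380 g cyanuric acid.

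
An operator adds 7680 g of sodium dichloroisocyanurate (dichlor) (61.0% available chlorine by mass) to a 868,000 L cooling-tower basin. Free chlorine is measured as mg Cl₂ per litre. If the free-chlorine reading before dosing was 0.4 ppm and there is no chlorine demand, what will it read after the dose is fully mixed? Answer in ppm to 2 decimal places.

5.80 ppm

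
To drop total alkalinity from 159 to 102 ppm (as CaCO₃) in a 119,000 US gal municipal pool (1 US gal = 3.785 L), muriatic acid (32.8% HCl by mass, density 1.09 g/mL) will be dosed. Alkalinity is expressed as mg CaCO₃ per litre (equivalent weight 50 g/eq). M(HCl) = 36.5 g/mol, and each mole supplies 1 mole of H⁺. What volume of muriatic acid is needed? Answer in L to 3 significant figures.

52.4 L

Volume: 119,000 US gal × 3.785 L/gal = 450,415 L.
Alkalinity to neutralize: (159 − 102) = 57 mg/L as CaCO₃ × 450,415 L = 25,670 g as CaCO₃.
Equivalents of H⁺ required: 25,670 ÷ 50 g/eq = 513.5 eq = 513.5 mol HCl.
Mass of HCl: 513.5 × 36.5 = 18,740 g.
Mass of 32.8% solution: 18,740 / 0.328 = 57,140 g.
Volume: 57,140 g ÷ 1.09 g/mL = 52,420 mL.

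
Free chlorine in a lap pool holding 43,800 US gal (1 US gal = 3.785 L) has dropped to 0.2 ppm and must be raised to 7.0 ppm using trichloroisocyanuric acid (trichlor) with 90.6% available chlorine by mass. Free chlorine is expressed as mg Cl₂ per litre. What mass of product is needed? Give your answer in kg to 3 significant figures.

Volume: 43,800 US gal × 3.785 L/gal = 165,783 L.
Chlorine deficit: 7.0 − 0.2 = 6.8 ppm = 6.8 mg/L as Cl₂.
Cl₂ equivalent needed: 6.8 mg/L × 165,783 L = 1,127,000 mg = 1127 g.
Product at 90.6% available chlorine: 1127 / 0.906 = 1244 g.

1.24 kg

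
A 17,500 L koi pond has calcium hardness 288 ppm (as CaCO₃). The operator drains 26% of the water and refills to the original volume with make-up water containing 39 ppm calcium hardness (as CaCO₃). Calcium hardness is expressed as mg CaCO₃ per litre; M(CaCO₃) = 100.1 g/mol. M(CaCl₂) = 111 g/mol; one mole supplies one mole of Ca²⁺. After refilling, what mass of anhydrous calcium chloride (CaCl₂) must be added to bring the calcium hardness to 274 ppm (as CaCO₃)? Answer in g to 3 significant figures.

After draining 26% and refilling: 288 × 0.74 + 39 × 0.26 = 223.26 ppm.
Deficit to target: 274 − 223.26 = 50.74 mg/L.
As CaCO₃: 50.74 mg/L × 17,500 L = 888 g; ÷ 100.1 = 8.871 mol Ca²⁺.
Mass: 8.871 × 111 = 984.6 g.

985 g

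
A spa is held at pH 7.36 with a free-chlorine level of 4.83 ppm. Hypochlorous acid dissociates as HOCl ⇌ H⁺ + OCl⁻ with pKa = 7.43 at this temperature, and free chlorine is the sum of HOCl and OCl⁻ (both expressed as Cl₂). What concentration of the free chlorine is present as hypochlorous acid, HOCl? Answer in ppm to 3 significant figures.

[OCl⁻]/[HOCl] = 10^(pH − pKa) = 10^(7.36 − 7.43) = 10^-0.07 = 0.8511.
Fraction as HOCl = 1 / (1 + 0.8511) = 0.5402.
HOCl = 0.5402 × 4.83 ppm = 2.609 ppm.

2.61 ppm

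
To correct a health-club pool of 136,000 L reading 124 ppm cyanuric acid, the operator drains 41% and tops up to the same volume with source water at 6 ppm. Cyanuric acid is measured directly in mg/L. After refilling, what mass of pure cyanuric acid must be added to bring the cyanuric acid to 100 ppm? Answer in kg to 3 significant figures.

3.32 kg

After draining 41% and refilling: 124 × 0.59 + 6 × 0.41 = 75.62 ppm.
Deficit to target: 100 − 75.62 = 24.38 mg/L.
Mass: 24.38 mg/L × 136,000 L = 3316 g cyanuric acid.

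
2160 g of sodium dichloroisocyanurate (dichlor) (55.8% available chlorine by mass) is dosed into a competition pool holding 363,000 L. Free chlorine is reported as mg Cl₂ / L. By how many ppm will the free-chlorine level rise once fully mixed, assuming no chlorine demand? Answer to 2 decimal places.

Available chlorine delivered: 2160 g × 0.558 = 1205 g as Cl₂.
Concentration rise: 1205 g / 363,000 L = 3.32 mg/L = 3.32 ppm.

3.32 ppm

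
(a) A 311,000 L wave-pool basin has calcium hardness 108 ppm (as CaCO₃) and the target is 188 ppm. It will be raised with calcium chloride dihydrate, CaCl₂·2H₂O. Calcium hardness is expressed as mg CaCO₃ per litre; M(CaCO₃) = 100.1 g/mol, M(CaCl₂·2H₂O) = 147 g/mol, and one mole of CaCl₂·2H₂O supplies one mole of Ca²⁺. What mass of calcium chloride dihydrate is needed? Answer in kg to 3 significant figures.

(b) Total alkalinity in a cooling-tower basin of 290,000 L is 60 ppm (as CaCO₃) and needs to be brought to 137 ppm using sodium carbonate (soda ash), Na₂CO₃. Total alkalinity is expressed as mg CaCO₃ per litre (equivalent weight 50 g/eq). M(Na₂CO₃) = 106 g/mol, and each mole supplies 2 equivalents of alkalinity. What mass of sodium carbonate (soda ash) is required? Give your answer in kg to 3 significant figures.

(a) 36.5 kg; (b) 23.7 kg

(a) Hardness to add: (188 − 108) = 80 mg/L as CaCO₃ × 311,000 L = 24,880 g as CaCO₃.
(a) Moles of Ca²⁺ (1 mol Ca²⁺ ≡ 1 mol CaCO₃): 24,880 / 100.1 g/mol = 248.6 mol.
(a) Mass of CaCl₂·2H₂O: 248.6 × 147 = 36,540 g.

(b) Alkalinity to add: (137 − 60) = 77 mg/L as CaCO₃ × 290,000 L = 22,330 g as CaCO₃.
(b) Equivalents: 22,330 g ÷ 50 g/eq = 446.6 eq.
(b) Each mole of Na₂CO₃ supplies 2 eq, so 446.6 / 2 = 223.3 mol.
(b) Mass: 223.3 mol × 106 g/mol = 23,670 g.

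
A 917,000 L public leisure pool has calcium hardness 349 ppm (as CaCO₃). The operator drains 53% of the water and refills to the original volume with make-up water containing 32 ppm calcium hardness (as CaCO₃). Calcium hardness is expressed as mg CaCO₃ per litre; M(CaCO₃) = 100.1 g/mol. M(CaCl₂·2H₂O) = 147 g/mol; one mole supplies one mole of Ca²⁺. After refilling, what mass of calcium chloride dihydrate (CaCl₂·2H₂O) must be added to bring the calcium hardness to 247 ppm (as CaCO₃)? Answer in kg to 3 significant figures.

After draining 53% and refilling: 349 × 0.47 + 32 × 0.53 = 180.99 ppm.
Deficit to target: 247 − 180.99 = 66.01 mg/L.
As CaCO₃: 66.01 mg/L × 917,000 L = 60,530 g; ÷ 100.1 = 604.7 mol Ca²⁺.
Mass: 604.7 × 147 = 88,890 g.

88.9 kg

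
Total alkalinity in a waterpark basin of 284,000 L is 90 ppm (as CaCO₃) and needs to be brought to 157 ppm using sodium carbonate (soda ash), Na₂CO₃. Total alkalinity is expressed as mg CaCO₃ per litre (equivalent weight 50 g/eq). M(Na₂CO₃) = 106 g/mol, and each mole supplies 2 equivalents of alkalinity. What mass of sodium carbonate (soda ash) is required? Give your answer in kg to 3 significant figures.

20.2 kg

Alkalinity to add: (157 − 90) = 67 mg/L as CaCO₃ × 284,000 L = 19,030 g as CaCO₃.
Equivalents: 19,030 g ÷ 50 g/eq = 380.6 eq.
Each mole of Na₂CO₃ supplies 2 eq, so 380.6 / 2 = 190.3 mol.
Mass: 190.3 mol × 106 g/mol = 20,170 g.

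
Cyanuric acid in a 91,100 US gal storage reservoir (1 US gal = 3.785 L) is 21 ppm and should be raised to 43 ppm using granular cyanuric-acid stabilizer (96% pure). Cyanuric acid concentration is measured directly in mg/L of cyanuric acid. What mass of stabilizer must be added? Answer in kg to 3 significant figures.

Volume: 91,100 US gal × 3.785 L/gal = 344,814 L.
CYA to add: (43 − 21) = 22 mg/L × 344,814 L = 7586 g cyanuric acid.
At 96% purity: 7586 / 0.96 = 7902 g product.

7.90 kg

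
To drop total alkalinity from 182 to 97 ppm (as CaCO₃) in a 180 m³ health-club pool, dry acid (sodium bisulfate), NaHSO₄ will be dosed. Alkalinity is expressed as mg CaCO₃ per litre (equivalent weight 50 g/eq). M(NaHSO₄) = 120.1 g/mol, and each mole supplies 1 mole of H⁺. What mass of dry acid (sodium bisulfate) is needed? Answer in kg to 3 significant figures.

Volume: 180 m³ = 180,000 L.
Alkalinity to neutralize: (182 − 97) = 85 mg/L as CaCO₃ × 180,000 L = 15,300 g as CaCO₃.
Equivalents of H⁺ required: 15,300 ÷ 50 g/eq = 306 eq = 306 mol NaHSO₄.
Mass of NaHSO₄: 306 × 120.1 = 36,750 g.

36.8 kg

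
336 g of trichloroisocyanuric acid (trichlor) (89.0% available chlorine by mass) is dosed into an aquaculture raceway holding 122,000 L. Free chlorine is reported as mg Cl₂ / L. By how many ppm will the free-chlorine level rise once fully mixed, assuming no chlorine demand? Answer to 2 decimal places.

Available chlorine delivered: 336 g × 0.89 = 299 g as Cl₂.
Concentration rise: 299 g / 122,000 L = 2.451 mg/L = 2.45 ppm.

2.45 ppm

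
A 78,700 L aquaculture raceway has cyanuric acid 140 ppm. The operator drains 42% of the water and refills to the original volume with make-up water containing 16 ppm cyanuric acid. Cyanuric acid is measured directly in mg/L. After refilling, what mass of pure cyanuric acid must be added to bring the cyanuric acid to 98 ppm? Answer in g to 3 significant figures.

After draining 42% and refilling: 140 × 0.58 + 16 × 0.42 = 87.92 ppm.
Deficit to target: 98 − 87.92 = 10.08 mg/L.
Mass: 10.08 mg/L × 78,700 L = 793.3 g cyanuric acid.

793 g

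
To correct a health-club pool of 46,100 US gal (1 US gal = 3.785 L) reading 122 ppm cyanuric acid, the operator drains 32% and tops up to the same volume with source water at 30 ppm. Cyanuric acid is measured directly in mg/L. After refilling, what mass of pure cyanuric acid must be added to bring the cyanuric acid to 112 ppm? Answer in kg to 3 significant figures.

Volume: 46,100 US gal × 3.785 L/gal = 174,488 L.
After draining 32% and refilling: 122 × 0.68 + 30 × 0.32 = 92.56 ppm.
Deficit to target: 112 − 92.56 = 19.44 mg/L.
Mass: 19.44 mg/L × 174,488 L = 3392 g cyanuric acid.

3.39 kg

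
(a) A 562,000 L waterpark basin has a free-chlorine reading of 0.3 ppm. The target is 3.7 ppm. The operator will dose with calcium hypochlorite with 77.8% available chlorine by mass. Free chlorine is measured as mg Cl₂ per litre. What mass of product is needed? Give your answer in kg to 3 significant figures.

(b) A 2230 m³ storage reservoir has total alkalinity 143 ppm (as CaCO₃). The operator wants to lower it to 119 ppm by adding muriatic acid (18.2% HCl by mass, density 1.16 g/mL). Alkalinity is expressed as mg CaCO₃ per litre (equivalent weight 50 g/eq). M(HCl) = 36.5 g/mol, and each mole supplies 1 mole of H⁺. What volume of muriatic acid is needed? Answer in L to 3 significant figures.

(a) 2.46 kg; (b) 185 L

(a) Chlorine deficit: 3.7 − 0.3 = 3.4 ppm = 3.4 mg/L as Cl₂.
(a) Cl₂ equivalent needed: 3.4 mg/L × 562,000 L = 1,911,000 mg = 1911 g.
(a) Product at 77.8% available chlorine: 1911 / 0.778 = 2456 g.

(b) Volume: 2230 m³ = 2,230,000 L.
(b) Alkalinity to neutralize: (143 − 119) = 24 mg/L as CaCO₃ × 2,230,000 L = 53,520 g as CaCO₃.
(b) Equivalents of H⁺ required: 53,520 ÷ 50 g/eq = 1070 eq = 1070 mol HCl.
(b) Mass of HCl: 1070 × 36.5 = 39,070 g.
(b) Mass of 18.2% solution: 39,070 / 0.182 = 214,700 g.
(b) Volume: 214,700 g ÷ 1.16 g/mL = 185,100 mL.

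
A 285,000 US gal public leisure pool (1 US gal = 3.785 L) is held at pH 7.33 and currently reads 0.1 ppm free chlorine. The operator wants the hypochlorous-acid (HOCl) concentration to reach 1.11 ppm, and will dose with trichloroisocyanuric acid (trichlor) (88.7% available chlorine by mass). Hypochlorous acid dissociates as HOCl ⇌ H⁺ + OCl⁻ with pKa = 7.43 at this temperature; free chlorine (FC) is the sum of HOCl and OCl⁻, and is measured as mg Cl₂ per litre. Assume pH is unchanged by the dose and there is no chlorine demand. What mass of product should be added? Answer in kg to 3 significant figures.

Volume: 285,000 US gal × 3.785 L/gal = 1,078,725 L.
[OCl⁻]/[HOCl] = 10^(pH − pKa) = 10^(7.33 − 7.43) = 0.7943; fraction as HOCl = 1/(1 + 0.7943) = 0.5573.
Free chlorine required for 1.11 ppm HOCl: 1.11 / 0.5573 = 1.992 ppm.
FC to add: 1.992 − 0.1 = 1.892 mg/L as Cl₂.
Cl₂ equivalent: 1.892 mg/L × 1,078,725 L = 2041 g.
Product at 88.7% available Cl: 2041 / 0.887 = 2301 g.

2.30 kg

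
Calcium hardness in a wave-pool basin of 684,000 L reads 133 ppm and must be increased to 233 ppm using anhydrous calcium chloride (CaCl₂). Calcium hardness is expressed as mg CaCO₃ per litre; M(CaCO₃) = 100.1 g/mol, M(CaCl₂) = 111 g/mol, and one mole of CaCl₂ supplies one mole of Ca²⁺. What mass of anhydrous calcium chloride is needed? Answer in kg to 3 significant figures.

75.8 kg

Hardness to add: (233 − 133) = 100 mg/L as CaCO₃ × 684,000 L = 68,400 g as CaCO₃.
Moles of Ca²⁺ (1 mol Ca²⁺ ≡ 1 mol CaCO₃): 68,400 / 100.1 g/mol = 683.3 mol.
Mass of CaCl₂: 683.3 × 111 = 75,850 g.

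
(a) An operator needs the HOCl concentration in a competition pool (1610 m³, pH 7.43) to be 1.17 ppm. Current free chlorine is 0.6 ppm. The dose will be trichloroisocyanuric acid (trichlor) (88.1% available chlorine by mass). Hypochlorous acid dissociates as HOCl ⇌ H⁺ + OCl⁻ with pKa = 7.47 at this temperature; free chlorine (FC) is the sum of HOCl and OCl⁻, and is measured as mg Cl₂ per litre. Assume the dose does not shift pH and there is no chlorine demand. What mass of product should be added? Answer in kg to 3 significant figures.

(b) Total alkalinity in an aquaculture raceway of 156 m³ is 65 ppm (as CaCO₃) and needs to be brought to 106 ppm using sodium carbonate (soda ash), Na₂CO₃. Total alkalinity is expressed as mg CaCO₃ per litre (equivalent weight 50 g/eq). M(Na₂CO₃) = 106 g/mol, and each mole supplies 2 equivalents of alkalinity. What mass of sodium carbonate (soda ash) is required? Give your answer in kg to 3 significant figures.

(a) 2.99 kg; (b) 6.78 kg

(a) Volume: 1610 m³ = 1,610,000 L.
(a) [OCl⁻]/[HOCl] = 10^(pH − pKa) = 10^(7.43 − 7.47) = 0.912; fraction as HOCl = 1/(1 + 0.912) = 0.523.
(a) Free chlorine required for 1.17 ppm HOCl: 1.17 / 0.523 = 2.237 ppm.
(a) FC to add: 2.237 − 0.6 = 1.637 mg/L as Cl₂.
(a) Cl₂ equivalent: 1.637 mg/L × 1,610,000 L = 2636 g.
(a) Product at 88.1% available Cl: 2636 / 0.881 = 2992 g.

(b) Volume: 156 m³ = 156,000 L.
(b) Alkalinity to add: (106 − 65) = 41 mg/L as CaCO₃ × 156,000 L = 6396 g as CaCO₃.
(b) Equivalents: 6396 g ÷ 50 g/eq = 127.9 eq.
(b) Each mole of Na₂CO₃ supplies 2 eq, so 127.9 / 2 = 63.96 mol.
(b) Mass: 63.96 mol × 106 g/mol = 6780 g.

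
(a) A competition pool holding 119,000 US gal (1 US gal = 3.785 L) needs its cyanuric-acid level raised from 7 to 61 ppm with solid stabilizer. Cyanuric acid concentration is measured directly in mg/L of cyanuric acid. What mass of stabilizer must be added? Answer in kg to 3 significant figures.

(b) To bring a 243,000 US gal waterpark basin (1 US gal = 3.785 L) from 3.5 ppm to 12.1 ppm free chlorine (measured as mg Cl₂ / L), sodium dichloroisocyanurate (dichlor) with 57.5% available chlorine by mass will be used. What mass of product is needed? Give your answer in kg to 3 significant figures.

(a) Volume: 119,000 US gal × 3.785 L/gal = 450,415 L.
(a) CYA to add: (61 − 7) = 54 mg/L × 450,415 L = 24,320 g cyanuric acid.

(b) Volume: 243,000 US gal × 3.785 L/gal = 919,755 L.
(b) Chlorine deficit: 12.1 − 3.5 = 8.6 ppm = 8.6 mg/L as Cl₂.
(b) Cl₂ equivalent needed: 8.6 mg/L × 919,755 L = 7,910,000 mg = 7910 g.
(b) Product at 57.5% available chlorine: 7910 / 0.575 = 13,760 g.

(a) 24.3 kg; (b) 13.8 kg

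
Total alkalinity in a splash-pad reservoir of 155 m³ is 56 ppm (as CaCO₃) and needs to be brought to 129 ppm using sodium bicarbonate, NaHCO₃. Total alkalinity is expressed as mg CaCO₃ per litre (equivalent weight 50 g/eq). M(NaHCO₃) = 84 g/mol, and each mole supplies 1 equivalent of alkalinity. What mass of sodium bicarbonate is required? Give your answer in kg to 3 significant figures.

19.0 kg

Volume: 155 m³ = 155,000 L.
Alkalinity to add: (129 − 56) = 73 mg/L as CaCO₃ × 155,000 L = 11,320 g as CaCO₃.
Equivalents: 11,320 g ÷ 50 g/eq = 226.3 eq.
NaHCO₃ supplies 1 eq per mole → 226.3 mol.
Mass: 226.3 mol × 84 g/mol = 19,010 g.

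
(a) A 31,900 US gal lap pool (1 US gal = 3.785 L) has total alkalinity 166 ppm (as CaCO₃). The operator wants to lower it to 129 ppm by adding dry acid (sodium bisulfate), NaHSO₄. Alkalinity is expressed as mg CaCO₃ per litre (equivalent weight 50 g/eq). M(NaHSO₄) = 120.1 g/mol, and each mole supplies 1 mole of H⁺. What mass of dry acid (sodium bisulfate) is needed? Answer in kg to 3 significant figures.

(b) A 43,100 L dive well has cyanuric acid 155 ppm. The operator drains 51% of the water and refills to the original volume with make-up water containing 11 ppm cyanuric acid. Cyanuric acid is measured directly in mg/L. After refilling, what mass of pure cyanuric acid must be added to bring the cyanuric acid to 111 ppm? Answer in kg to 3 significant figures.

(a) 10.7 kg; (b) 1.27 kg

(a) Volume: 31,900 US gal × 3.785 L/gal = 120,742 L.
(a) Alkalinity to neutralize: (166 − 129) = 37 mg/L as CaCO₃ × 120,742 L = 4467 g as CaCO₃.
(a) Equivalents of H⁺ required: 4467 ÷ 50 g/eq = 89.35 eq = 89.35 mol NaHSO₄.
(a) Mass of NaHSO₄: 89.35 × 120.1 = 10,730 g.

(b) After draining 51% and refilling: 155 × 0.49 + 11 × 0.51 = 81.56 ppm.
(b) Deficit to target: 111 − 81.56 = 29.44 mg/L.
(b) Mass: 29.44 mg/L × 43,100 L = 1269 g cyanuric acid.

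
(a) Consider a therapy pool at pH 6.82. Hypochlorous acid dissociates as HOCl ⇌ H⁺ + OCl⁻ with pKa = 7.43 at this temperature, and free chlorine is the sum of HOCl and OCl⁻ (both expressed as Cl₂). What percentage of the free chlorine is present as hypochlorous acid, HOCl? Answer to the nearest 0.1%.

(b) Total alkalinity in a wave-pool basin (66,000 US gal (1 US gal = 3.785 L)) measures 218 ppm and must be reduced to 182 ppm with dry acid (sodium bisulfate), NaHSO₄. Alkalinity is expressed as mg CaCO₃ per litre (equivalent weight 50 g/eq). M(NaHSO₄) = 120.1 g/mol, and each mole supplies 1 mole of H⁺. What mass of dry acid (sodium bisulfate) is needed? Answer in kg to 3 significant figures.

(a) 80.3%; (b) 21.6 kg

(a) [OCl⁻]/[HOCl] = 10^(pH − pKa) = 10^(6.82 − 7.43) = 10^-0.61 = 0.2455.
(a) Fraction as HOCl = 1 / (1 + 0.2455) = 0.8029.

(b) Volume: 66,000 US gal × 3.785 L/gal = 249,810 L.
(b) Alkalinity to neutralize: (218 − 182) = 36 mg/L as CaCO₃ × 249,810 L = 8993 g as CaCO₃.
(b) Equivalents of H⁺ required: 8993 ÷ 50 g/eq = 179.9 eq = 179.9 mol NaHSO₄.
(b) Mass of NaHSO₄: 179.9 × 120.1 = 21,600 g.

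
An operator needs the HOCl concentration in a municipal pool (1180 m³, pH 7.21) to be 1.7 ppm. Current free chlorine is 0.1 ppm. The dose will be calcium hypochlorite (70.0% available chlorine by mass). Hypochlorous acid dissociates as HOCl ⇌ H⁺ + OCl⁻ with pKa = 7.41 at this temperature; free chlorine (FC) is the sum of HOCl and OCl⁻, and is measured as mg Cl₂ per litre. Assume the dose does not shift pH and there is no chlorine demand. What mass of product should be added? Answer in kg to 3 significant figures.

Volume: 1180 m³ = 1,180,000 L.
[OCl⁻]/[HOCl] = 10^(pH − pKa) = 10^(7.21 − 7.41) = 0.631; fraction as HOCl = 1/(1 + 0.631) = 0.6131.
Free chlorine required for 1.7 ppm HOCl: 1.7 / 0.6131 = 2.773 ppm.
FC to add: 2.773 − 0.1 = 2.673 mg/L as Cl₂.
Cl₂ equivalent: 2.673 mg/L × 1,180,000 L = 3154 g.
Product at 70.0% available Cl: 3154 / 0.7 = 4505 g.

4.51 kg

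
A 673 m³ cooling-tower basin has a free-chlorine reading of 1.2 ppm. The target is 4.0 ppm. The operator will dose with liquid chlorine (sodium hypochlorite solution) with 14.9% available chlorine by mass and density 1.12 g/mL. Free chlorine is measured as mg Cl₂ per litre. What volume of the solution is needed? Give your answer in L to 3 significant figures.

11.3 L

Volume: 673 m³ = 673,000 L.
Chlorine deficit: 4.0 − 1.2 = 2.8 ppm = 2.8 mg/L as Cl₂.
Cl₂ equivalent needed: 2.8 mg/L × 673,000 L = 1,884,000 mg = 1884 g.
Product at 14.9% available chlorine: 1884 / 0.149 = 12,650 g.
Volume at density 1.12 g/mL: 12,650 g ÷ 1.12 g/mL = 11,290 mL.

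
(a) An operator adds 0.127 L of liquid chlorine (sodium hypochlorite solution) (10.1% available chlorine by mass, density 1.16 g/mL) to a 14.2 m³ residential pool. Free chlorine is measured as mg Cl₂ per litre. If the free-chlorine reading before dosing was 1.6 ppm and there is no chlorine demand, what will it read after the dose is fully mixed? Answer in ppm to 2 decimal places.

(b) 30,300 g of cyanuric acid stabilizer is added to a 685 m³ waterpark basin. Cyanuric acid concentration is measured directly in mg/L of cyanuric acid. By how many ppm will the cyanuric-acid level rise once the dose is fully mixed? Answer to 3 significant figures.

(a) Volume: 14.2 m³ = 14,200 L.
(a) Mass of solution: 0.127 L × 1000 mL/L × 1.16 g/mL = 147.3 g.
(a) Available chlorine delivered: 147.3 g × 0.101 = 14.88 g as Cl₂.
(a) Concentration rise: 14.88 g / 14,200 L = 1.048 mg/L = 1.05 ppm.
(a) Final FC: 1.6 + 1.05 = 2.65 ppm.

(b) Volume: 685 m³ = 685,000 L.
(b) Rise: 30,300 g / 685,000 L × 1000 = 44.23 mg/L.

(a) 2.65 ppm; (b) 44.2 ppm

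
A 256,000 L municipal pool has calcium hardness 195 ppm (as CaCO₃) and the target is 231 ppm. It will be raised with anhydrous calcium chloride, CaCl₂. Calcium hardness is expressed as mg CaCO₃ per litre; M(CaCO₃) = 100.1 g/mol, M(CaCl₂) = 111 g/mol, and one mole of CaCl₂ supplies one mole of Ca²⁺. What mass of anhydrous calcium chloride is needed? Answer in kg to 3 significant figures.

Hardness to add: (231 − 195) = 36 mg/L as CaCO₃ × 256,000 L = 9216 g as CaCO₃.
Moles of Ca²⁺ (1 mol Ca²⁺ ≡ 1 mol CaCO₃): 9216 / 100.1 g/mol = 92.07 mol.
Mass of CaCl₂: 92.07 × 111 = 10,220 g.

10.2 kg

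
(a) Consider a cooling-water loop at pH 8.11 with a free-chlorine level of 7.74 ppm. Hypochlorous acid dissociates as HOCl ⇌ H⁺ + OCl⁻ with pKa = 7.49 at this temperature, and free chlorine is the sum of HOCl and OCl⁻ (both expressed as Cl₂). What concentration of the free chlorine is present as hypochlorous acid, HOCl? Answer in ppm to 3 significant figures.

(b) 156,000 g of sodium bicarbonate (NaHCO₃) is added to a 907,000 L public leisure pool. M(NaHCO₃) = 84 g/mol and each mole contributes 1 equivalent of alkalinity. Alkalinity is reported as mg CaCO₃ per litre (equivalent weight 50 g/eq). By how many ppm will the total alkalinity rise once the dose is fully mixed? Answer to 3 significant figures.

(a) 1.50 ppm; (b) 102 ppm

(a) [OCl⁻]/[HOCl] = 10^(pH − pKa) = 10^(8.11 − 7.49) = 10^0.62 = 4.169.
(a) Fraction as HOCl = 1 / (1 + 4.169) = 0.1935.
(a) HOCl = 0.1935 × 7.74 ppm = 1.497 ppm.

(b) Moles of NaHCO₃: 156,000 g ÷ 84 g/mol = 1857 mol → 1857 eq of alkalinity.
(b) As CaCO₃: 1857 eq × 50 g/eq = 92,860 g.
(b) Rise: 92,860 g / 907,000 L × 1000 = 102.4 mg/L.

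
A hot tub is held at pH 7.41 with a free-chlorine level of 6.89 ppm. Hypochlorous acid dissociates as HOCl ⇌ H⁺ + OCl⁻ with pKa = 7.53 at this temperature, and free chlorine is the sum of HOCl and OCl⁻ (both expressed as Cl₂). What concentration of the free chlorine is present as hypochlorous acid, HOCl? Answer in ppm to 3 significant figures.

3.92 ppm

[OCl⁻]/[HOCl] = 10^(pH − pKa) = 10^(7.41 − 7.53) = 10^-0.12 = 0.7586.
Fraction as HOCl = 1 / (1 + 0.7586) = 0.5686.
HOCl = 0.5686 × 6.89 ppm = 3.918 ppm.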